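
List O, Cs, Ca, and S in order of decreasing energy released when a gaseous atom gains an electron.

Adding an electron releases more energy for atoms nearer the top right (short of the noble gases).
These span different periods and groups, so the two trends combine.
Cs > Ca: this pair runs against the simple trend — see the exception note.
O > Cs: both effects reinforce here, so O is clearly the higher of the two.
S > O: this pair runs against the simple trend — see the exception note.
Note the exception: Cs has a higher electron affinity than Ca, contrary to the simple trend — adding an electron to Ca (ns²) has to open a new, higher-energy np subshell, which is unfavourable.
Note the exception: S has a higher electron affinity than O, contrary to the simple trend — the compact 2p subshell of O repels the added electron more than S's larger 3p does.
For reference (kJ/mol): O 141, S 200, Ca 2, Cs 46.
So from highest to lowest: S > O > Cs > Ca.

S > O > Cs > Ca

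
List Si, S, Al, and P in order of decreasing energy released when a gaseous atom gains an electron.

Al is in period 3, group 13; Si is in period 3, group 14; P is in period 3, group 15; S is in period 3, group 16.
Atoms with high Z_eff and room in the valence shell (especially the halogens) have the most exothermic electron affinities.
All lie in period 3; the across-period trend (electron affinity increases left to right) applies, with the exception below.
Note the exception: Si has a higher electron affinity than P, contrary to the simple trend — adding an electron to P's half-filled 3p³ is unfavourable, so Si (3p²) has the more exothermic EA.
For reference (kJ/mol): Al 42, Si 134, P 72, S 200.
So from highest to lowest: S > Si > P > Al.

S > Si > P > Al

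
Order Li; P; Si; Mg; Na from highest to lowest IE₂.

Li > Na > P > Si > Mg

IE_2 is the cost of taking one more electron from the +1 cation: Li⁺ is the bare [He] core; P⁺ still has 4 valence electrons; Si⁺ still has 3 valence electrons; Mg⁺ still has 1 valence electron; Na⁺ is the bare [Ne] core.
Core electrons are held far more tightly than valence electrons, so Na and Li top the IE_2 order.
Valence configurations: P⁺ [Ne]3s²3p², Si⁺ [Ne]3s²3p¹, Mg⁺ [Ne]3s¹.
Approximate IE_2 values (kJ/mol): Li 7298, P 1907, Si 1577, Mg 1451, Na 4562.
Putting it together, IE_2: Mg < Si < P < Na < Li.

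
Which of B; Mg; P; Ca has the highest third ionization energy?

The third ionization energy removes an electron from the +2 ion. For each element: B²⁺ still has 1 valence electron; Mg²⁺ is the bare [Ne] core; P²⁺ still has 3 valence electrons; Ca²⁺ is the bare [Ar] core.
Pulling an electron out of a noble-gas core costs far more than removing a remaining valence electron, so Ca and Mg sit at the high end of IE_3.
Valence configurations: B²⁺ [He]2s¹, P²⁺ [Ne]3s²3p¹.
The numbers (kJ/mol): B 3660, Mg 7733, P 2914, Ca 4912.
So the third ionization energies run P < B < Ca < Mg.

Mg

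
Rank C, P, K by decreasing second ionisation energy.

The second ionization energy removes an electron from the +1 ion. For each element: C⁺ still has 3 valence electrons; P⁺ still has 4 valence electrons; K⁺ is the bare [Ar] core.
Core electrons are held far more tightly than valence electrons, so K tops the IE_2 order.
Valence configurations: C⁺ [He]2s²2p¹, P⁺ [Ne]3s²3p².
Tabulated IE_2 (kJ/mol): C 2353, P 1907, K 3052.
Putting it together, IE_2: P < C < K.

K, C, P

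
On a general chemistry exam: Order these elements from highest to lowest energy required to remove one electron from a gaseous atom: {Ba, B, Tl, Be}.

Be, B, Tl, Ba

Be is in period 2, group 2; B is in period 2, group 13; Ba is in period 6, group 2; Tl is in period 6, group 13.
Across a period the outer electron is held more tightly (higher IE₁); down a group it sits in a higher shell, more shielded, and comes off more easily.
Neither a single period nor a single group — weigh both effects.
Tl > Ba: Tl lies to the right of Ba in period 6, so the across-period effect alone puts Tl higher.
B > Tl: they share group 13; the group trend gives B the larger value.
Be > B: this pair runs against the simple trend — see the exception note.
Note the exception: Be has a higher first ionization energy than B, contrary to the simple trend — removing B's lone 2p electron is easier than breaking Be's filled 2s².
For reference (kJ/mol): Be 900, B 801, Ba 503, Tl 589.
So from highest to lowest: Be > B > Tl > Ba.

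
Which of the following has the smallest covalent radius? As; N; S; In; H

H

Radius decreases left→right (rising Z_eff, same n) and increases top→bottom (higher n).
Here both period and group differ, so the two effects have to be weighed against each other.
N > H: the two effects oppose for this pair; the down-group effect wins (71 vs 32 pm).
S > N: period and group pull opposite ways; the down-group shift dominates (103 vs 71 pm).
As > S: relative to S, both the across-period and down-group shifts push As's atomic radius up.
In > As: relative to As, both the across-period and down-group shifts push In's atomic radius up.
For reference (pm): H 32, N 71, S 103, As 121, In 142.
The smallest covalent radius among these belongs to H.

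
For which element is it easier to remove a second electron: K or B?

B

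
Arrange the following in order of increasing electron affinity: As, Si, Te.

Adding an electron releases more energy for atoms nearer the top right (short of the noble gases).
These sit on a diagonal, where the across-period and down-group effects partly cancel.
Si > As: period and group pull opposite ways; the down-group shift dominates (134 vs 78 kJ/mol).
Te > Si: the two effects oppose for this pair; the across-period effect wins (190 vs 134 kJ/mol).
Approximate values (kJ/mol): Si 134, As 78, Te 190.
So from lowest to highest: As < Si < Te.

As, Si, Te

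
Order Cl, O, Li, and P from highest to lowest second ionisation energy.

After 1 electron has been removed, what remains? Cl⁺ still has 6 valence electrons; O⁺ still has 5 valence electrons; Li⁺ is the bare [He] core; P⁺ still has 4 valence electrons.
Pulling an electron out of a noble-gas core costs far more than removing a remaining valence electron, so Li sits at the high end of IE_2.
Valence configurations: Cl⁺ [Ne]3s²3p⁴, O⁺ [He]2s²2p³, P⁺ [Ne]3s²3p².
The numbers (kJ/mol): Cl 2298, O 3388, Li 7298, P 1907.
Overall IE_2 order: P < Cl < O < Li.

Li > O > Cl > P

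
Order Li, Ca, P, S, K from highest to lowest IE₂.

Li > K > S > P > Ca

The second ionization energy removes an electron from the +1 ion. For each element: Li⁺ is the bare [He] core; Ca⁺ still has 1 valence electron; P⁺ still has 4 valence electrons; S⁺ still has 5 valence electrons; K⁺ is the bare [Ar] core.
Core electrons are held far more tightly than valence electrons, so K and Li top the IE_2 order.
Valence configurations: Ca⁺ [Ar]4s¹, P⁺ [Ne]3s²3p², S⁺ [Ne]3s²3p³.
The numbers (kJ/mol): Li 7298, Ca 1145, P 1907, S 2252, K 3052.
Putting it together, IE_2: Ca < P < S < K < Li.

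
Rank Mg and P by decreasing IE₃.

After 2 electrons have been removed, what remains? Mg²⁺ is the bare [Ne] core; P²⁺ still has 3 valence electrons.
Pulling an electron out of a noble-gas core costs far more than removing a remaining valence electron, so Mg sits at the high end of IE_3.
The numbers (kJ/mol): Mg 7733, P 2914.
So the third ionization energies run P < Mg.

Mg > P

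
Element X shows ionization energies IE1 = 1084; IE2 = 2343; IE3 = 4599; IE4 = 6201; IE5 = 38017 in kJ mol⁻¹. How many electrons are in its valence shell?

Look for the largest jump between consecutive ionization energies: IE5/IE4 ≈ 6.1, far larger than any earlier ratio.
That jump marks the point where a core electron is being removed. So the atom has 4 valence electrons.

4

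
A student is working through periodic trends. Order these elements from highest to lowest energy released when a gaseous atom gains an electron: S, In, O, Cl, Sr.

O is in period 2, group 16; S is in period 3, group 16; Cl is in period 3, group 17; Sr is in period 5, group 2; In is in period 5, group 13.
Adding an electron releases more energy for atoms nearer the top right (short of the noble gases).
These span different periods and groups, so the two trends combine.
In > Sr: In lies to the right of Sr in period 5, so the across-period effect alone puts In higher.
O > In: both effects reinforce here, so O is clearly the higher of the two.
S > O: this pair runs against the simple trend — see the exception note.
Cl > S: Cl lies to the right of S in period 3, so the across-period effect alone puts Cl higher.
Note the exception: S has a higher electron affinity than O, contrary to the simple trend — the compact 2p subshell of O repels the added electron more than S's larger 3p does.
Tabulated electron affinity (kJ/mol): O 141, S 200, Cl 349, Sr 5, In 29.
So from highest to lowest: Cl > S > O > In > Sr.

Cl > S > O > In > Sr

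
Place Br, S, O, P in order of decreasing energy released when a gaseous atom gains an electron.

O is in period 2, group 16; P is in period 3, group 15; S is in period 3, group 16; Br is in period 4, group 17.
Atoms with high Z_eff and room in the valence shell (especially the halogens) have the most exothermic electron affinities.
Neither a single period nor a single group — weigh both effects.
O > P: relative to P, both the across-period and down-group shifts push O's electron affinity up.
S > O: this pair runs against the simple trend — see the exception note.
Br > S: the two effects oppose for this pair; the across-period effect wins (325 vs 200 kJ/mol).
Note the exception: S has a higher electron affinity than O, contrary to the simple trend — the compact 2p subshell of O repels the added electron more than S's larger 3p does.
Tabulated electron affinity (kJ/mol): O 141, P 72, S 200, Br 325.
So from highest to lowest: Br > S > O > P.

Br > S > O > P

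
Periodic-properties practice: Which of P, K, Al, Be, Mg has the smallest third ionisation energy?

IE_3 is the cost of taking one more electron from the +2 cation: P²⁺ still has 3 valence electrons; K²⁺ is already 1 electron into the core; Al²⁺ still has 1 valence electron; Be²⁺ is the bare [He] core; Mg²⁺ is the bare [Ne] core.
Pulling an electron out of a noble-gas core costs far more than removing a remaining valence electron, so K, Mg and Be sit at the high end of IE_3.
Valence configurations: P²⁺ [Ne]3s²3p¹, Al²⁺ [Ne]3s¹.
Approximate IE_3 values (kJ/mol): P 2914, K 4420, Al 2745, Be 14849, Mg 7733.
So the third ionization energies run Al < P < K < Mg < Be.

Al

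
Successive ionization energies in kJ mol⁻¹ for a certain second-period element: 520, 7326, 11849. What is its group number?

Group 1

Look for the largest jump between consecutive ionization energies: IE2/IE1 ≈ 14.1, far larger than any earlier ratio.
That jump marks the point where a core electron is being removed. So the atom has 1 valence electron.
A main-group element with 1 valence electron is in group 1.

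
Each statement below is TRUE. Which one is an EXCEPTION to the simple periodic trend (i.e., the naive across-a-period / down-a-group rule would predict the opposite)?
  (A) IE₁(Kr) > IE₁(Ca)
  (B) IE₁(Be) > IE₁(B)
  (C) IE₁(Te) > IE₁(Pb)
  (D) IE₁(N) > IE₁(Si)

The general trend: first ionization energy increases across a period and decreases down a group.
(A) Kr (period 4, group 18) vs Ca (period 4, group 2): the stated order agrees with the simple trend.
(B) Be (period 2, group 2) vs B (period 2, group 13): the stated order contradicts the simple trend.
(C) Te (period 5, group 16) vs Pb (period 6, group 14): the stated order agrees with the simple trend.
(D) N (period 2, group 15) vs Si (period 3, group 14): the stated order agrees with the simple trend.
The exception is (B): removing B's lone 2p electron is easier than breaking Be's filled 2s².

(B)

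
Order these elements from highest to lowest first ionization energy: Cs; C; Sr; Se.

C is in period 2, group 14; Se is in period 4, group 16; Sr is in period 5, group 2; Cs is in period 6, group 1.
Removing the outermost electron gets harder across a period and easier down a group.
These span different periods and groups, so the two trends combine.
Sr > Cs: relative to Cs, both the across-period and down-group shifts push Sr's first ionization energy up.
Se > Sr: both effects reinforce here, so Se is clearly the higher of the two.
C > Se: period and group pull opposite ways; the down-group shift dominates (1086 vs 941 kJ/mol).
Tabulated first ionization energy (kJ/mol): C 1086, Se 941, Sr 550, Cs 376.
So from highest to lowest: C > Se > Sr > Cs.

C, Se, Sr, Cs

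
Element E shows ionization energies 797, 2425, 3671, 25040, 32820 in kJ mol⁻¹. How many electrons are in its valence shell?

Look for the largest jump between consecutive ionization energies: IE4/IE3 ≈ 6.8, far larger than any earlier ratio.
That jump marks the point where a core electron is being removed. So the atom has 3 valence electrons.

3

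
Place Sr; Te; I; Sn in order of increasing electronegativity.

Sr, Sn, Te, I

Sr is in period 5, group 2; Sn is in period 5, group 14; Te is in period 5, group 16; I is in period 5, group 17.
EN rises left→right (higher Z_eff, smaller atoms) and falls top→bottom (larger, more shielded atoms).
All lie in period 5, so electronegativity increases left to right.
So from lowest to highest: Sr < Sn < Te < I.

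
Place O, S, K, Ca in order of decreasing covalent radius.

K, Ca, S, O

O is in period 2, group 16; S is in period 3, group 16; K is in period 4, group 1; Ca is in period 4, group 2.
Across a period the added protons contract the valence shell; down a group each new principal shell makes the atom larger.
Neither a single period nor a single group — weigh both effects.
S > O: they share group 16; the group trend gives S the larger value.
Ca > S: relative to S, both the across-period and down-group shifts push Ca's atomic radius up.
K > Ca: K lies to the left of Ca in period 4, so the across-period effect alone puts K larger.
Tabulated atomic radius (pm): O 63, S 103, K 196, Ca 171.
So from largest to smallest: K > Ca > S > O.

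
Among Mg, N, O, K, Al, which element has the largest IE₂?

The second ionization energy removes an electron from the +1 ion. For each element: Mg⁺ still has 1 valence electron; N⁺ still has 4 valence electrons; O⁺ still has 5 valence electrons; K⁺ is the bare [Ar] core; Al⁺ still has 2 valence electrons.
Usually core removal costs more than valence removal, but here the competition is close: a tightly held n=2 valence electron can cost more to remove than an n=3 core electron, so the actual values have to decide it.
Valence configurations: Mg⁺ [Ne]3s¹, N⁺ [He]2s²2p², O⁺ [He]2s²2p³, Al⁺ [Ne]3s².
Tabulated IE_2 (kJ/mol): Mg 1451, N 2856, O 3388, K 3052, Al 1817.
Hence IE_2: Mg < Al < N < K < O.

O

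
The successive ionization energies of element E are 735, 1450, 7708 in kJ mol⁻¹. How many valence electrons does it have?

Look for the largest jump between consecutive ionization energies: IE3/IE2 ≈ 5.3, far larger than any earlier ratio.
That jump marks the point where a core electron is being removed. So the atom has 2 valence electrons.

2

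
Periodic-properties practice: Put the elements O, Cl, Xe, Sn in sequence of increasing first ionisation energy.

Sn, Xe, Cl, O

O is in period 2, group 16; Cl is in period 3, group 17; Sn is in period 5, group 14; Xe is in period 5, group 18.
Removing the outermost electron gets harder across a period and easier down a group.
Neither a single period nor a single group — weigh both effects.
Xe > Sn: Xe lies to the right of Sn in period 5, so the across-period effect alone puts Xe higher.
Cl > Xe: the two effects oppose for this pair; the down-group effect wins (1251 vs 1170 kJ/mol).
O > Cl: the two effects oppose for this pair; the down-group effect wins (1314 vs 1251 kJ/mol).
Approximate values (kJ/mol): O 1314, Cl 1251, Sn 709, Xe 1170.
So from lowest to highest: Sn < Xe < Cl < O.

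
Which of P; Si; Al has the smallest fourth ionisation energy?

Si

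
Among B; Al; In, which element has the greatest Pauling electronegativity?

B

Smaller atoms with higher effective nuclear charge are more electronegative.
All are in group 13; the group trend (electronegativity increases up the group) applies, with the exception below.
Note the exception: In has a higher electronegativity than Al, contrary to the simple trend — poor shielding by filled d (and f) subshells raises the heavier element's effective nuclear charge more than the simple down-group trend predicts.
Approximate values (Pauling): B 2.04, Al 1.61, In 1.78.
The greatest Pauling electronegativity among these belongs to B.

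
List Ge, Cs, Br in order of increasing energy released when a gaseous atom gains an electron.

Cs < Ge < Br

Ge is in period 4, group 14; Br is in period 4, group 17; Cs is in period 6, group 1.
Electron affinity generally becomes more exothermic across a period toward the halogens and less exothermic down a group.
Here both period and group differ, so the two effects have to be weighed against each other.
Ge > Cs: both effects reinforce here, so Ge is clearly the higher of the two.
Br > Ge: both are in period 4; the period trend gives Br the larger value.
For reference (kJ/mol): Ge 119, Br 325, Cs 46.
So from lowest to highest: Cs < Ge < Br.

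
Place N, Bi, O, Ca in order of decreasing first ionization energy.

N is in period 2, group 15; O is in period 2, group 16; Ca is in period 4, group 2; Bi is in period 6, group 15.
First ionization energy rises across a period (greater Z_eff holds electrons more tightly) and falls down a group (valence electrons are farther from the nucleus).
Neither a single period nor a single group — weigh both effects.
Bi > Ca: the two effects oppose for this pair; the across-period effect wins (703 vs 590 kJ/mol).
O > Bi: relative to Bi, both the across-period and down-group shifts push O's first ionization energy up.
N > O: this pair runs against the simple trend — see the exception note.
Note the exception: N has a higher first ionization energy than O, contrary to the simple trend — pairing an electron in O's 2p⁴ costs repulsion energy, so O ionizes more easily than half-filled N (2p³).
Approximate values (kJ/mol): N 1402, O 1314, Ca 590, Bi 703.
So from highest to lowest: N > O > Bi > Ca.

N > O > Bi > Ca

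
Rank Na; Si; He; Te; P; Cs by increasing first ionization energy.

Cs < Na < Si < Te < P < He

Across a period the outer electron is held more tightly (higher IE₁); down a group it sits in a higher shell, more shielded, and comes off more easily.
Neither a single period nor a single group — weigh both effects.
Na > Cs: Na sits above Cs in group 1, so the down-group effect alone puts Na higher.
Si > Na: both are in period 3; the period trend gives Si the larger value.
Te > Si: the two effects oppose for this pair; the across-period effect wins (869 vs 786 kJ/mol).
P > Te: period and group pull opposite ways; the down-group shift dominates (1012 vs 869 kJ/mol).
He > P: relative to P, both the across-period and down-group shifts push He's first ionization energy up.
For reference (kJ/mol): He 2372, Na 496, Si 786, P 1012, Te 869, Cs 376.
So from lowest to highest: Cs < Na < Si < Te < P < He.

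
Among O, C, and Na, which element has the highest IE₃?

Na

IE_3 is the cost of taking one more electron from the +2 cation: O²⁺ still has 4 valence electrons; C²⁺ still has 2 valence electrons; Na²⁺ is already 1 electron into the core.
Core electrons are held far more tightly than valence electrons, so Na tops the IE_3 order.
Valence configurations: O²⁺ [He]2s²2p², C²⁺ [He]2s².
The numbers (kJ/mol): O 5300, C 4620, Na 6910.
So the third ionization energies run C < O < Na.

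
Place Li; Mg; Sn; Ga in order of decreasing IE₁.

Li is in period 2, group 1; Mg is in period 3, group 2; Ga is in period 4, group 13; Sn is in period 5, group 14.
First ionization energy rises across a period (greater Z_eff holds electrons more tightly) and falls down a group (valence electrons are farther from the nucleus).
A diagonal step moves right (one effect) and down (the opposite effect) at once.
Ga > Li: the two effects oppose for this pair; the across-period effect wins (579 vs 520 kJ/mol).
Sn > Ga: the two effects oppose for this pair; the across-period effect wins (709 vs 579 kJ/mol).
Mg > Sn: period and group pull opposite ways; the down-group shift dominates (738 vs 709 kJ/mol).
For reference (kJ/mol): Li 520, Mg 738, Ga 579, Sn 709.
So from highest to lowest: Mg > Sn > Ga > Li.

Mg > Sn > Ga > Li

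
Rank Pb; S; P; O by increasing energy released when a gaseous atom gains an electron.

Pb, P, O, S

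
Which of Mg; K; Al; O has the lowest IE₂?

Mg

IE_2 is the cost of taking one more electron from the +1 cation: Mg⁺ still has 1 valence electron; K⁺ is the bare [Ar] core; Al⁺ still has 2 valence electrons; O⁺ still has 5 valence electrons.
Usually core removal costs more than valence removal, but here the competition is close: a tightly held n=2 valence electron can cost more to remove than an n=3 core electron, so the actual values have to decide it.
Valence configurations: Mg⁺ [Ne]3s¹, Al⁺ [Ne]3s², O⁺ [He]2s²2p³.
Approximate IE_2 values (kJ/mol): Mg 1451, K 3052, Al 1817, O 3388.
Putting it together, IE_2: Mg < Al < K < O.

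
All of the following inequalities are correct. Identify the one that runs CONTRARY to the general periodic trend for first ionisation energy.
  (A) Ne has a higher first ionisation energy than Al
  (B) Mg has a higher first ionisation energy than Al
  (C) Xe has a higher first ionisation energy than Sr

The general trend: first ionisation energy increases across a period and decreases down a group.
(A) Ne (period 2, group 18) vs Al (period 3, group 13): the stated order agrees with the simple trend.
(B) Mg (period 3, group 2) vs Al (period 3, group 13): the stated order contradicts the simple trend.
(C) Xe (period 5, group 18) vs Sr (period 5, group 2): the stated order agrees with the simple trend.
The exception is (B): Al's single 3p electron is easier to remove than one from Mg's filled 3s².

(B)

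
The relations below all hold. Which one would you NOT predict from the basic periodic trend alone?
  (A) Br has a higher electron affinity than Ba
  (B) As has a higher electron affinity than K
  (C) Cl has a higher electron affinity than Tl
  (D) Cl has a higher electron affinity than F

(D)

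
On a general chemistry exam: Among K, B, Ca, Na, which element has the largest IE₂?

Na

After 1 electron has been removed, what remains? K⁺ is the bare [Ar] core; B⁺ still has 2 valence electrons; Ca⁺ still has 1 valence electron; Na⁺ is the bare [Ne] core.
Pulling an electron out of a noble-gas core costs far more than removing a remaining valence electron, so K and Na sit at the high end of IE_2.
Valence configurations: B⁺ [He]2s², Ca⁺ [Ar]4s¹.
Tabulated IE_2 (kJ/mol): K 3052, B 2427, Ca 1145, Na 4562.
Overall IE_2 order: Ca < B < K < Na.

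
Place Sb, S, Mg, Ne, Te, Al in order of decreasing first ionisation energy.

Ne > S > Te > Sb > Mg > Al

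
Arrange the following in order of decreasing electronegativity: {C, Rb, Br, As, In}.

C is in period 2, group 14; As is in period 4, group 15; Br is in period 4, group 17; Rb is in period 5, group 1; In is in period 5, group 13.
EN rises left→right (higher Z_eff, smaller atoms) and falls top→bottom (larger, more shielded atoms).
These span different periods and groups, so the two trends combine.
In > Rb: both are in period 5; the period trend gives In the larger value.
As > In: both effects reinforce here, so As is clearly the higher of the two.
C > As: period and group pull opposite ways; the down-group shift dominates (2.55 vs 2.18).
Br > C: period and group pull opposite ways; the across-period shift dominates (2.96 vs 2.55).
Approximate values (Pauling): C 2.55, As 2.18, Br 2.96, Rb 0.82, In 1.78.
So from highest to lowest: Br > C > As > In > Rb.

Br > C > As > In > Rb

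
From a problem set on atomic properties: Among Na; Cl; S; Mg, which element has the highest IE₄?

Mg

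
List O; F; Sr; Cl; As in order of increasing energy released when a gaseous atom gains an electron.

Sr < As < O < F < Cl

Adding an electron releases more energy for atoms nearer the top right (short of the noble gases).
These span different periods and groups, so the two trends combine.
As > Sr: relative to Sr, both the across-period and down-group shifts push As's electron affinity up.
O > As: relative to As, both the across-period and down-group shifts push O's electron affinity up.
F > O: both are in period 2; the period trend gives F the larger value.
Cl > F: this pair runs against the simple trend — see the exception note.
Note the exception: Cl has a higher electron affinity than F, contrary to the simple trend — F's small 2p subshell makes the incoming electron feel strong e⁻–e⁻ repulsion, so Cl actually releases more energy on gaining an electron.
Approximate values (kJ/mol): O 141, F 328, Cl 349, As 78, Sr 5.
So from lowest to highest: Sr < As < O < F < Cl.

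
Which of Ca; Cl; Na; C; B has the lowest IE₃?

B

Consider each +2 ion: Ca²⁺ is the bare [Ar] core; Cl²⁺ still has 5 valence electrons; Na²⁺ is already 1 electron into the core; C²⁺ still has 2 valence electrons; B²⁺ still has 1 valence electron.
Pulling an electron out of a noble-gas core costs far more than removing a remaining valence electron, so Ca and Na sit at the high end of IE_3.
Valence configurations: Cl²⁺ [Ne]3s²3p³, C²⁺ [He]2s², B²⁺ [He]2s¹.
The numbers (kJ/mol): Ca 4912, Cl 3822, Na 6910, C 4620, B 3660.
Putting it together, IE_3: B < Cl < C < Ca < Na.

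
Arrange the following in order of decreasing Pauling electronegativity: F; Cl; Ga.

F > Cl > Ga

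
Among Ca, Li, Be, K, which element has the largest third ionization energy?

The third ionization energy removes an electron from the +2 ion. For each element: Ca²⁺ is the bare [Ar] core; Li²⁺ is already 1 electron into the core; Be²⁺ is the bare [He] core; K²⁺ is already 1 electron into the core.
All of these are removing an electron from a noble-gas core or deeper; the smaller core (lower principal quantum number) is held far more tightly, and within a period the higher nuclear charge binds the same core more tightly.
Approximate IE_3 values (kJ/mol): Ca 4912, Li 11815, Be 14849, K 4420.
Putting it together, IE_3: K < Ca < Li < Be.

Be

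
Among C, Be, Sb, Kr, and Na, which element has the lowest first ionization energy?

IE₁ increases left→right with effective nuclear charge and decreases top→bottom as the valence shell moves farther out.
Neither a single period nor a single group — weigh both effects.
Sb > Na: period and group pull opposite ways; the across-period shift dominates (831 vs 496 kJ/mol).
Be > Sb: period and group pull opposite ways; the down-group shift dominates (900 vs 831 kJ/mol).
C > Be: both are in period 2; the period trend gives C the larger value.
Kr > C: period and group pull opposite ways; the across-period shift dominates (1351 vs 1086 kJ/mol).
For reference (kJ/mol): Be 900, C 1086, Na 496, Kr 1351, Sb 831.
The lowest first ionization energy among these belongs to Na.

Na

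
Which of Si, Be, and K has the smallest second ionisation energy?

After 1 electron has been removed, what remains? Si⁺ still has 3 valence electrons; Be⁺ still has 1 valence electron; K⁺ is the bare [Ar] core.
Core electrons are held far more tightly than valence electrons, so K tops the IE_2 order.
Valence configurations: Si⁺ [Ne]3s²3p¹, Be⁺ [He]2s¹.
Approximate IE_2 values (kJ/mol): Si 1577, Be 1757, K 3052.
Hence IE_2: Si < Be < K.

Si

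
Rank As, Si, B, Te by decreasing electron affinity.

Te > Si > As > B

B is in period 2, group 13; Si is in period 3, group 14; As is in period 4, group 15; Te is in period 5, group 16.
Adding an electron releases more energy for atoms nearer the top right (short of the noble gases).
A diagonal step moves right (one effect) and down (the opposite effect) at once.
As > B: period and group pull opposite ways; the across-period shift dominates (78 vs 27 kJ/mol).
Si > As: period and group pull opposite ways; the down-group shift dominates (134 vs 78 kJ/mol).
Te > Si: period and group pull opposite ways; the across-period shift dominates (190 vs 134 kJ/mol).
Approximate values (kJ/mol): B 27, Si 134, As 78, Te 190.
So from highest to lowest: Te > Si > As > B.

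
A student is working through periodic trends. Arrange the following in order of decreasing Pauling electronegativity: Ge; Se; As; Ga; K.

K is in period 4, group 1; Ga is in period 4, group 13; Ge is in period 4, group 14; As is in period 4, group 15; Se is in period 4, group 16.
Smaller atoms with higher effective nuclear charge are more electronegative.
All lie in period 4, so electronegativity increases left to right.
So from highest to lowest: Se > As > Ge > Ga > K.

Se > As > Ge > Ga > K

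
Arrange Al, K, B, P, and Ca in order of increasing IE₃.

Consider each +2 ion: Al²⁺ still has 1 valence electron; K²⁺ is already 1 electron into the core; B²⁺ still has 1 valence electron; P²⁺ still has 3 valence electrons; Ca²⁺ is the bare [Ar] core.
Pulling an electron out of a noble-gas core costs far more than removing a remaining valence electron, so K and Ca sit at the high end of IE_3.
Valence configurations: Al²⁺ [Ne]3s¹, B²⁺ [He]2s¹, P²⁺ [Ne]3s²3p¹.
Approximate IE_3 values (kJ/mol): Al 2745, K 4420, B 3660, P 2914, Ca 4912.
Putting it together, IE_3: Al < P < B < K < Ca.

Al, P, B, K, Ca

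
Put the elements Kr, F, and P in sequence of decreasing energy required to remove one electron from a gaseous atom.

F, Kr, P

F is in period 2, group 17; P is in period 3, group 15; Kr is in period 4, group 18.
Across a period the outer electron is held more tightly (higher IE₁); down a group it sits in a higher shell, more shielded, and comes off more easily.
These span different periods and groups, so the two trends combine.
Kr > P: period and group pull opposite ways; the across-period shift dominates (1351 vs 1012 kJ/mol).
F > Kr: period and group pull opposite ways; the down-group shift dominates (1681 vs 1351 kJ/mol).
Tabulated first ionization energy (kJ/mol): F 1681, P 1012, Kr 1351.
So from highest to lowest: F > Kr > P.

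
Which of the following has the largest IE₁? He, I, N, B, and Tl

Across a period the outer electron is held more tightly (higher IE₁); down a group it sits in a higher shell, more shielded, and comes off more easily.
These span different periods and groups, so the two trends combine.
B > Tl: B sits above Tl in group 13, so the down-group effect alone puts B higher.
I > B: period and group pull opposite ways; the across-period shift dominates (1008 vs 801 kJ/mol).
N > I: the two effects oppose for this pair; the down-group effect wins (1402 vs 1008 kJ/mol).
He > N: relative to N, both the across-period and down-group shifts push He's first ionization energy up.
For reference (kJ/mol): He 2372, B 801, N 1402, I 1008, Tl 589.
The largest IE₁ among these belongs to He.

He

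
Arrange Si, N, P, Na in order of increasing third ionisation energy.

P < Si < N < Na

The third ionization energy removes an electron from the +2 ion. For each element: Si²⁺ still has 2 valence electrons; N²⁺ still has 3 valence electrons; P²⁺ still has 3 valence electrons; Na²⁺ is already 1 electron into the core.
Breaking into a closed-shell core is much more expensive than removing a leftover valence electron — Na has the largest IE_3 here.
Valence configurations: Si²⁺ [Ne]3s², N²⁺ [He]2s²2p¹, P²⁺ [Ne]3s²3p¹.
P²⁺ loses a lone 3p electron whereas Si²⁺ must break into a filled 3s² pair, so IE_3(Si) > IE_3(P) even though P has the higher nuclear charge.
The numbers (kJ/mol): Si 3232, N 4578, P 2914, Na 6910.
Hence IE_3: P < Si < N < Na.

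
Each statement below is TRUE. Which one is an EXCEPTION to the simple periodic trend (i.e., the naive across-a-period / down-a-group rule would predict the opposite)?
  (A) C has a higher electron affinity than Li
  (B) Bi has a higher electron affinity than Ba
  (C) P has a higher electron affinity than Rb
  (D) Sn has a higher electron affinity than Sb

(D)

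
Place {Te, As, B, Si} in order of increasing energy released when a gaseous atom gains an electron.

B is in period 2, group 13; Si is in period 3, group 14; As is in period 4, group 15; Te is in period 5, group 16.
Atoms with high Z_eff and room in the valence shell (especially the halogens) have the most exothermic electron affinities.
These sit on a diagonal, where the across-period and down-group effects partly cancel.
As > B: period and group pull opposite ways; the across-period shift dominates (78 vs 27 kJ/mol).
Si > As: the two effects oppose for this pair; the down-group effect wins (134 vs 78 kJ/mol).
Te > Si: period and group pull opposite ways; the across-period shift dominates (190 vs 134 kJ/mol).
For reference (kJ/mol): B 27, Si 134, As 78, Te 190.
So from lowest to highest: B < As < Si < Te.

B, As, Si, Te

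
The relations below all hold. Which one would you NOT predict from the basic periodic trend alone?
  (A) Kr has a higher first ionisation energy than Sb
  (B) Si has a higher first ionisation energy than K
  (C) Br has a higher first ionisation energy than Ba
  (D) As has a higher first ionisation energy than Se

(D)

The general trend: first ionisation energy increases across a period and decreases down a group.
(A) Kr (period 4, group 18) vs Sb (period 5, group 15): the stated order agrees with the simple trend.
(B) Si (period 3, group 14) vs K (period 4, group 1): the stated order agrees with the simple trend.
(C) Br (period 4, group 17) vs Ba (period 6, group 2): the stated order agrees with the simple trend.
(D) As (period 4, group 15) vs Se (period 4, group 16): the stated order contradicts the simple trend.
The exception is (D): Se (4p⁴) ionizes more easily than half-filled As (4p³).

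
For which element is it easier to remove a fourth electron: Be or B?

Be

Consider each +3 ion: Be³⁺ is already 1 electron into the core; B³⁺ is the bare [He] core.
All of these are removing an electron from a noble-gas core or deeper; the smaller core (lower principal quantum number) is held far more tightly, and within a period the higher nuclear charge binds the same core more tightly.
The numbers (kJ/mol): Be 21007, B 25026.
Hence IE_4: Be < B.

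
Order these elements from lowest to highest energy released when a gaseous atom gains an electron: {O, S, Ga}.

Atoms with high Z_eff and room in the valence shell (especially the halogens) have the most exothermic electron affinities.
Here both period and group differ, so the two effects have to be weighed against each other.
O > Ga: both effects reinforce here, so O is clearly the higher of the two.
S > O: this pair runs against the simple trend — see the exception note.
Note the exception: S has a higher electron affinity than O, contrary to the simple trend — the compact 2p subshell of O repels the added electron more than S's larger 3p does.
Approximate values (kJ/mol): O 141, S 200, Ga 29.
So from lowest to highest: Ga < O < S.

Ga < O < S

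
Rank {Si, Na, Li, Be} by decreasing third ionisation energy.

Be > Li > Na > Si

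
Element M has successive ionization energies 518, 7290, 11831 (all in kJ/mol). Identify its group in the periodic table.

Group 1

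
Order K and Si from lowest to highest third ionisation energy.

IE_3 is the cost of taking one more electron from the +2 cation: K²⁺ is already 1 electron into the core; Si²⁺ still has 2 valence electrons.
Breaking into a closed-shell core is much more expensive than removing a leftover valence electron — K has the largest IE_3 here.
Tabulated IE_3 (kJ/mol): K 4420, Si 3232.
Overall IE_3 order: Si < K.

Si < K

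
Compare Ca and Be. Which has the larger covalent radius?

Ca

Be is in period 2, group 2; Ca is in period 4, group 2.
Moving right in a period, electrons are added to the same shell under a stronger nuclear pull, so atoms get smaller; moving down, a new shell is opened and atoms get larger.
All are in group 2, so atomic radius increases down the group.
So Ca has the larger covalent radius (Ca > Be).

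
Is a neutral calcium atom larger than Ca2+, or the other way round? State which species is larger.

Ca

Forming Ca2+ removes 2 electrons from Ca. Fewer electrons for the same nuclear charge means less shielding and a higher Z_eff on the remaining electrons, and for main-group metals the entire outer shell is lost.
A cation is smaller than its parent atom: Ca2+ < Ca.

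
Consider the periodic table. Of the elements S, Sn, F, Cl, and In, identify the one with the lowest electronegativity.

In

F is in period 2, group 17; S is in period 3, group 16; Cl is in period 3, group 17; In is in period 5, group 13; Sn is in period 5, group 14.
Electronegativity increases across a period and decreases down a group, tracking effective nuclear charge and atomic size.
Neither a single period nor a single group — weigh both effects.
Sn > In: Sn lies to the right of In in period 5, so the across-period effect alone puts Sn higher.
S > Sn: relative to Sn, both the across-period and down-group shifts push S's electronegativity up.
Cl > S: both are in period 3; the period trend gives Cl the larger value.
F > Cl: F sits above Cl in group 17, so the down-group effect alone puts F higher.
Approximate values (Pauling): F 3.98, S 2.58, Cl 3.16, In 1.78, Sn 1.96.
The lowest electronegativity among these belongs to In.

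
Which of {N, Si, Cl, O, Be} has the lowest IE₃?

The third ionization energy removes an electron from the +2 ion. For each element: N²⁺ still has 3 valence electrons; Si²⁺ still has 2 valence electrons; Cl²⁺ still has 5 valence electrons; O²⁺ still has 4 valence electrons; Be²⁺ is the bare [He] core.
Pulling an electron out of a noble-gas core costs far more than removing a remaining valence electron, so Be sits at the high end of IE_3.
Valence configurations: N²⁺ [He]2s²2p¹, Si²⁺ [Ne]3s², Cl²⁺ [Ne]3s²3p³, O²⁺ [He]2s²2p².
Tabulated IE_3 (kJ/mol): N 4578, Si 3232, Cl 3822, O 5300, Be 14849.
Overall IE_3 order: Si < Cl < N < O < Be.

Si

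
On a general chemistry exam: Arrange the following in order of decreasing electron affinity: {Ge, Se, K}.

K is in period 4, group 1; Ge is in period 4, group 14; Se is in period 4, group 16.
EA tends to increase across a period and decrease down a group, though the pattern is less regular than for IE or radius.
All lie in period 4, so electron affinity increases left to right.
So from highest to lowest: Se > Ge > K.

Se > Ge > K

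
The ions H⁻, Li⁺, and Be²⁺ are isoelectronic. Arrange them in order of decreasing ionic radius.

H⁻ > Li⁺ > Be²⁺

All of these have 2 electrons, so size is governed by nuclear charge alone: the more protons, the stronger the pull on the same electron cloud, and the smaller the ion.
Nuclear charges: Be²⁺ (Z=4), Li⁺ (Z=3), H⁻ (Z=1).
Largest to smallest: H⁻ > Li⁺ > Be²⁺.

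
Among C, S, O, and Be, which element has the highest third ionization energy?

IE_3 is the cost of taking one more electron from the +2 cation: C²⁺ still has 2 valence electrons; S²⁺ still has 4 valence electrons; O²⁺ still has 4 valence electrons; Be²⁺ is the bare [He] core.
Pulling an electron out of a noble-gas core costs far more than removing a remaining valence electron, so Be sits at the high end of IE_3.
Valence configurations: C²⁺ [He]2s², S²⁺ [Ne]3s²3p², O²⁺ [He]2s²2p².
Tabulated IE_3 (kJ/mol): C 4620, S 3357, O 5300, Be 14849.
So the third ionization energies run S < C < O < Be.

Be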